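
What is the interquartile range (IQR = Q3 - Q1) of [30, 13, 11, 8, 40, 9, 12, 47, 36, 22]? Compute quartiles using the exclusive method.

26.5

Step 1: Sort the data: [8, 9, 11, 12, 13, 22, 30, 36, 40, 47]
Step 2: n = 10
Step 3: Using the exclusive quartile method:
  Q1 = 10.5
  Q2 (median) = 17.5
  Q3 = 37
  IQR = Q3 - Q1 = 37 - 10.5 = 26.5
Step 4: IQR = 26.5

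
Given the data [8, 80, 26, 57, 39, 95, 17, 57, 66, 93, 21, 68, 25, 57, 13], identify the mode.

57

Step 1: Count the frequency of each value:
  8: appears 1 time(s)
  13: appears 1 time(s)
  17: appears 1 time(s)
  21: appears 1 time(s)
  25: appears 1 time(s)
  26: appears 1 time(s)
  39: appears 1 time(s)
  57: appears 3 time(s)
  66: appears 1 time(s)
  68: appears 1 time(s)
  80: appears 1 time(s)
  93: appears 1 time(s)
  95: appears 1 time(s)
Step 2: The value 57 appears most frequently (3 times).
Step 3: Mode = 57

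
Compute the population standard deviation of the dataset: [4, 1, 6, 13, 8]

4.0299

Step 1: Compute the mean: 6.4
Step 2: Sum of squared deviations from the mean: 81.2
Step 3: Population variance = 81.2 / 5 = 16.24
Step 4: Standard deviation = sqrt(16.24) = 4.0299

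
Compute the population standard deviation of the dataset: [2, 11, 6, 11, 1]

4.2615

Step 1: Compute the mean: 6.2
Step 2: Sum of squared deviations from the mean: 90.8
Step 3: Population variance = 90.8 / 5 = 18.16
Step 4: Standard deviation = sqrt(18.16) = 4.2615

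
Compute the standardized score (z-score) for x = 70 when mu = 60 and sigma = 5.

2

Step 1: Recall the z-score formula: z = (x - mu) / sigma
Step 2: Substitute values: z = (70 - 60) / 5
Step 3: z = 10 / 5 = 2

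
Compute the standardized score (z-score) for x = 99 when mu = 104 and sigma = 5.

-1

Step 1: Recall the z-score formula: z = (x - mu) / sigma
Step 2: Substitute values: z = (99 - 104) / 5
Step 3: z = -5 / 5 = -1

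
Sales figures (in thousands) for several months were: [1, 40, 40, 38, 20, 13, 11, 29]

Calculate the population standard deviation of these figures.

14

Step 1: Compute the mean: 24
Step 2: Sum of squared deviations from the mean: 1568
Step 3: Population variance = 1568 / 8 = 196
Step 4: Standard deviation = sqrt(196) = 14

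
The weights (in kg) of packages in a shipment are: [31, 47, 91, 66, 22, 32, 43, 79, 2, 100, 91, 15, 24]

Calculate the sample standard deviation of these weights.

32.5157

Step 1: Compute the mean: 49.4615
Step 2: Sum of squared deviations from the mean: 12687.2308
Step 3: Sample variance = 12687.2308 / 12 = 1057.2692
Step 4: Standard deviation = sqrt(1057.2692) = 32.5157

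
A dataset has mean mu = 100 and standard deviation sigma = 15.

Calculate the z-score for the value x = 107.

0.4667

Step 1: Recall the z-score formula: z = (x - mu) / sigma
Step 2: Substitute values: z = (107 - 100) / 15
Step 3: z = 7 / 15 = 0.4667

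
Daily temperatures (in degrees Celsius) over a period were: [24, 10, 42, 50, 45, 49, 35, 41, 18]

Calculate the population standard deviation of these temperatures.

13.5026

Step 1: Compute the mean: 34.8889
Step 2: Sum of squared deviations from the mean: 1640.8889
Step 3: Population variance = 1640.8889 / 9 = 182.321
Step 4: Standard deviation = sqrt(182.321) = 13.5026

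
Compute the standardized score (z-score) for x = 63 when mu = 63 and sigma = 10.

0

Step 1: Recall the z-score formula: z = (x - mu) / sigma
Step 2: Substitute values: z = (63 - 63) / 10
Step 3: z = 0 / 10 = 0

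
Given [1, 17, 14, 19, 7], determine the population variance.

44.64

Step 1: Compute the mean: (1 + 17 + 14 + 19 + 7) / 5 = 11.6
Step 2: Compute squared deviations from the mean:
  (1 - 11.6)^2 = 112.36
  (17 - 11.6)^2 = 29.16
  (14 - 11.6)^2 = 5.76
  (19 - 11.6)^2 = 54.76
  (7 - 11.6)^2 = 21.16
Step 3: Sum of squared deviations = 223.2
Step 4: Population variance = 223.2 / 5 = 44.64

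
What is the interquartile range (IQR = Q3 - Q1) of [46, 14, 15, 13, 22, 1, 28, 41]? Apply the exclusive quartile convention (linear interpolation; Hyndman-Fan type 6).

24.5

Step 1: Sort the data: [1, 13, 14, 15, 22, 28, 41, 46]
Step 2: n = 8
Step 3: Using the exclusive quartile method:
  Q1 = 13.25
  Q2 (median) = 18.5
  Q3 = 37.75
  IQR = Q3 - Q1 = 37.75 - 13.25 = 24.5
Step 4: IQR = 24.5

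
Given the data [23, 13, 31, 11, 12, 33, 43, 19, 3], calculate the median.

19

Step 1: Sort the data in ascending order: [3, 11, 12, 13, 19, 23, 31, 33, 43]
Step 2: The number of values is n = 9.
Step 3: Since n is odd, the median is the middle value at position 5: 19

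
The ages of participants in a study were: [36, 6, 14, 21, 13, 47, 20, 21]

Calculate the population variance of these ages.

153.4375

Step 1: Compute the mean: (36 + 6 + 14 + 21 + 13 + 47 + 20 + 21) / 8 = 22.25
Step 2: Compute squared deviations from the mean:
  (36 - 22.25)^2 = 189.0625
  (6 - 22.25)^2 = 264.0625
  (14 - 22.25)^2 = 68.0625
  (21 - 22.25)^2 = 1.5625
  (13 - 22.25)^2 = 85.5625
  (47 - 22.25)^2 = 612.5625
  (20 - 22.25)^2 = 5.0625
  (21 - 22.25)^2 = 1.5625
Step 3: Sum of squared deviations = 1227.5
Step 4: Population variance = 1227.5 / 8 = 153.4375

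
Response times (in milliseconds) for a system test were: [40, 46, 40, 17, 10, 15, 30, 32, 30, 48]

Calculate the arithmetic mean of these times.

30.8

Step 1: Sum all values: 40 + 46 + 40 + 17 + 10 + 15 + 30 + 32 + 30 + 48 = 308
Step 2: Count the number of values: n = 10
Step 3: Mean = sum / n = 308 / 10 = 30.8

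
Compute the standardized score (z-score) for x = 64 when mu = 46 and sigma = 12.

1.5

Step 1: Recall the z-score formula: z = (x - mu) / sigma
Step 2: Substitute values: z = (64 - 46) / 12
Step 3: z = 18 / 12 = 1.5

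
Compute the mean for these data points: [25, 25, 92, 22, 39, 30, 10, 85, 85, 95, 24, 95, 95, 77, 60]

57.2667

Step 1: Sum all values: 25 + 25 + 92 + 22 + 39 + 30 + 10 + 85 + 85 + 95 + 24 + 95 + 95 + 77 + 60 = 859
Step 2: Count the number of values: n = 15
Step 3: Mean = sum / n = 859 / 15 = 57.2667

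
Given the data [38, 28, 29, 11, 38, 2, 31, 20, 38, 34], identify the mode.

38

Step 1: Count the frequency of each value:
  2: appears 1 time(s)
  11: appears 1 time(s)
  20: appears 1 time(s)
  28: appears 1 time(s)
  29: appears 1 time(s)
  31: appears 1 time(s)
  34: appears 1 time(s)
  38: appears 3 time(s)
Step 2: The value 38 appears most frequently (3 times).
Step 3: Mode = 38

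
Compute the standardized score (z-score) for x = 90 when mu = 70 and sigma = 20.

1

Step 1: Recall the z-score formula: z = (x - mu) / sigma
Step 2: Substitute values: z = (90 - 70) / 20
Step 3: z = 20 / 20 = 1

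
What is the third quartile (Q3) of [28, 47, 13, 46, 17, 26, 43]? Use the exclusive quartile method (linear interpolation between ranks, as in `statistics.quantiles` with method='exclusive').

46

Step 1: Sort the data: [13, 17, 26, 28, 43, 46, 47]
Step 2: n = 7
Step 3: Using the exclusive quartile method:
  Q1 = 17
  Q2 (median) = 28
  Q3 = 46
  IQR = Q3 - Q1 = 46 - 17 = 29
Step 4: Q3 = 46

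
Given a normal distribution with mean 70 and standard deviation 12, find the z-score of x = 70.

0

Step 1: Recall the z-score formula: z = (x - mu) / sigma
Step 2: Substitute values: z = (70 - 70) / 12
Step 3: z = 0 / 12 = 0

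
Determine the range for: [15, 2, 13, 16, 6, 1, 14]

15

Step 1: Identify the maximum value: max = 16
Step 2: Identify the minimum value: min = 1
Step 3: Range = max - min = 16 - 1 = 15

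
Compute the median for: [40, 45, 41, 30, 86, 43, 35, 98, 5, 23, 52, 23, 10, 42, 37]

40

Step 1: Sort the data in ascending order: [5, 10, 23, 23, 30, 35, 37, 40, 41, 42, 43, 45, 52, 86, 98]
Step 2: The number of values is n = 15.
Step 3: Since n is odd, the median is the middle value at position 8: 40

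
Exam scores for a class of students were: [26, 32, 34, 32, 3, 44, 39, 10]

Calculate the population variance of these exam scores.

174.5

Step 1: Compute the mean: (26 + 32 + 34 + 32 + 3 + 44 + 39 + 10) / 8 = 27.5
Step 2: Compute squared deviations from the mean:
  (26 - 27.5)^2 = 2.25
  (32 - 27.5)^2 = 20.25
  (34 - 27.5)^2 = 42.25
  (32 - 27.5)^2 = 20.25
  (3 - 27.5)^2 = 600.25
  (44 - 27.5)^2 = 272.25
  (39 - 27.5)^2 = 132.25
  (10 - 27.5)^2 = 306.25
Step 3: Sum of squared deviations = 1396
Step 4: Population variance = 1396 / 8 = 174.5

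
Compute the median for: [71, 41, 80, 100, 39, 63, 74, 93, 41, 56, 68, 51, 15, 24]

59.5

Step 1: Sort the data in ascending order: [15, 24, 39, 41, 41, 51, 56, 63, 68, 71, 74, 80, 93, 100]
Step 2: The number of values is n = 14.
Step 3: Since n is even, the median is the average of positions 7 and 8:
  Median = (56 + 63) / 2 = 59.5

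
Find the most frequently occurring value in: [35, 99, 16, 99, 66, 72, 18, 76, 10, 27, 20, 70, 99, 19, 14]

99

Step 1: Count the frequency of each value:
  10: appears 1 time(s)
  14: appears 1 time(s)
  16: appears 1 time(s)
  18: appears 1 time(s)
  19: appears 1 time(s)
  20: appears 1 time(s)
  27: appears 1 time(s)
  35: appears 1 time(s)
  66: appears 1 time(s)
  70: appears 1 time(s)
  72: appears 1 time(s)
  76: appears 1 time(s)
  99: appears 3 time(s)
Step 2: The value 99 appears most frequently (3 times).
Step 3: Mode = 99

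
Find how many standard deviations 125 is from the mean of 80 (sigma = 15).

3

Step 1: Recall the z-score formula: z = (x - mu) / sigma
Step 2: Substitute values: z = (125 - 80) / 15
Step 3: z = 45 / 15 = 3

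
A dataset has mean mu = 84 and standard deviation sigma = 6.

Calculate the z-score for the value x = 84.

0

Step 1: Recall the z-score formula: z = (x - mu) / sigma
Step 2: Substitute values: z = (84 - 84) / 6
Step 3: z = 0 / 6 = 0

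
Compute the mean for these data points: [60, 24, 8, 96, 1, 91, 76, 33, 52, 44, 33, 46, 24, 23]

43.6429

Step 1: Sum all values: 60 + 24 + 8 + 96 + 1 + 91 + 76 + 33 + 52 + 44 + 33 + 46 + 24 + 23 = 611
Step 2: Count the number of values: n = 14
Step 3: Mean = sum / n = 611 / 14 = 43.6429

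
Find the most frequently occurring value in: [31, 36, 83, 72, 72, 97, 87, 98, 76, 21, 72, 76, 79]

72

Step 1: Count the frequency of each value:
  21: appears 1 time(s)
  31: appears 1 time(s)
  36: appears 1 time(s)
  72: appears 3 time(s)
  76: appears 2 time(s)
  79: appears 1 time(s)
  83: appears 1 time(s)
  87: appears 1 time(s)
  97: appears 1 time(s)
  98: appears 1 time(s)
Step 2: The value 72 appears most frequently (3 times).
Step 3: Mode = 72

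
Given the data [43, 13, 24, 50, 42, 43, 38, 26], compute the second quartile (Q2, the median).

40

Step 1: Sort the data: [13, 24, 26, 38, 42, 43, 43, 50]
Step 2: n = 8
Step 3: Q2 is the median. Since n is even, it is the average of the values at positions 4 and 5:
  Q2 = (38 + 42) / 2 = 40
Step 4: Q2 = 40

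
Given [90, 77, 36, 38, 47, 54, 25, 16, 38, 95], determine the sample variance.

735.3778

Step 1: Compute the mean: (90 + 77 + 36 + 38 + 47 + 54 + 25 + 16 + 38 + 95) / 10 = 51.6
Step 2: Compute squared deviations from the mean:
  (90 - 51.6)^2 = 1474.56
  (77 - 51.6)^2 = 645.16
  (36 - 51.6)^2 = 243.36
  (38 - 51.6)^2 = 184.96
  (47 - 51.6)^2 = 21.16
  (54 - 51.6)^2 = 5.76
  (25 - 51.6)^2 = 707.56
  (16 - 51.6)^2 = 1267.36
  (38 - 51.6)^2 = 184.96
  (95 - 51.6)^2 = 1883.56
Step 3: Sum of squared deviations = 6618.4
Step 4: Sample variance = 6618.4 / 9 = 735.3778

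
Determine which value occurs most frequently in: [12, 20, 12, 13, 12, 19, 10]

12

Step 1: Count the frequency of each value:
  10: appears 1 time(s)
  12: appears 3 time(s)
  13: appears 1 time(s)
  19: appears 1 time(s)
  20: appears 1 time(s)
Step 2: The value 12 appears most frequently (3 times).
Step 3: Mode = 12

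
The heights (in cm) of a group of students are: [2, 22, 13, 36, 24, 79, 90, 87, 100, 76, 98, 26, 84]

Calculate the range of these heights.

98

Step 1: Identify the maximum value: max = 100
Step 2: Identify the minimum value: min = 2
Step 3: Range = max - min = 100 - 2 = 98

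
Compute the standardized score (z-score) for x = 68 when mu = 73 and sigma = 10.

-0.5

Step 1: Recall the z-score formula: z = (x - mu) / sigma
Step 2: Substitute values: z = (68 - 73) / 10
Step 3: z = -5 / 10 = -0.5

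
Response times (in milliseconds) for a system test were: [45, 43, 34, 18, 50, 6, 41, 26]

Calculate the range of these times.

44

Step 1: Identify the maximum value: max = 50
Step 2: Identify the minimum value: min = 6
Step 3: Range = max - min = 50 - 6 = 44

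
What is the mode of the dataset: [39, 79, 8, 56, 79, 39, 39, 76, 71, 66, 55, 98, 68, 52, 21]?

39

Step 1: Count the frequency of each value:
  8: appears 1 time(s)
  21: appears 1 time(s)
  39: appears 3 time(s)
  52: appears 1 time(s)
  55: appears 1 time(s)
  56: appears 1 time(s)
  66: appears 1 time(s)
  68: appears 1 time(s)
  71: appears 1 time(s)
  76: appears 1 time(s)
  79: appears 2 time(s)
  98: appears 1 time(s)
Step 2: The value 39 appears most frequently (3 times).
Step 3: Mode = 39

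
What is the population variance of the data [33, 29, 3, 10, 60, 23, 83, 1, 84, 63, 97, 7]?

1107.2431

Step 1: Compute the mean: (33 + 29 + 3 + 10 + 60 + 23 + 83 + 1 + 84 + 63 + 97 + 7) / 12 = 41.0833
Step 2: Compute squared deviations from the mean:
  (33 - 41.0833)^2 = 65.3403
  (29 - 41.0833)^2 = 146.0069
  (3 - 41.0833)^2 = 1450.3403
  (10 - 41.0833)^2 = 966.1736
  (60 - 41.0833)^2 = 357.8403
  (23 - 41.0833)^2 = 327.0069
  (83 - 41.0833)^2 = 1757.0069
  (1 - 41.0833)^2 = 1606.6736
  (84 - 41.0833)^2 = 1841.8403
  (63 - 41.0833)^2 = 480.3403
  (97 - 41.0833)^2 = 3126.6736
  (7 - 41.0833)^2 = 1161.6736
Step 3: Sum of squared deviations = 13286.9167
Step 4: Population variance = 13286.9167 / 12 = 1107.2431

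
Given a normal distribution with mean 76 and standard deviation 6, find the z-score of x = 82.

1

Step 1: Recall the z-score formula: z = (x - mu) / sigma
Step 2: Substitute values: z = (82 - 76) / 6
Step 3: z = 6 / 6 = 1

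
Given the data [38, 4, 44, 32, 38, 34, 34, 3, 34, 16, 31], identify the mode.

34

Step 1: Count the frequency of each value:
  3: appears 1 time(s)
  4: appears 1 time(s)
  16: appears 1 time(s)
  31: appears 1 time(s)
  32: appears 1 time(s)
  34: appears 3 time(s)
  38: appears 2 time(s)
  44: appears 1 time(s)
Step 2: The value 34 appears most frequently (3 times).
Step 3: Mode = 34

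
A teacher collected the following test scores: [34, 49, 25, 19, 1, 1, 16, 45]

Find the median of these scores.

22

Step 1: Sort the data in ascending order: [1, 1, 16, 19, 25, 34, 45, 49]
Step 2: The number of values is n = 8.
Step 3: Since n is even, the median is the average of positions 4 and 5:
  Median = (19 + 25) / 2 = 22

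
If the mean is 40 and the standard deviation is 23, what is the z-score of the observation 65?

1.087

Step 1: Recall the z-score formula: z = (x - mu) / sigma
Step 2: Substitute values: z = (65 - 40) / 23
Step 3: z = 25 / 23 = 1.087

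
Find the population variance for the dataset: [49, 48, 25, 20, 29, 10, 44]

196.4082

Step 1: Compute the mean: (49 + 48 + 25 + 20 + 29 + 10 + 44) / 7 = 32.1429
Step 2: Compute squared deviations from the mean:
  (49 - 32.1429)^2 = 284.1633
  (48 - 32.1429)^2 = 251.449
  (25 - 32.1429)^2 = 51.0204
  (20 - 32.1429)^2 = 147.449
  (29 - 32.1429)^2 = 9.8776
  (10 - 32.1429)^2 = 490.3061
  (44 - 32.1429)^2 = 140.5918
Step 3: Sum of squared deviations = 1374.8571
Step 4: Population variance = 1374.8571 / 7 = 196.4082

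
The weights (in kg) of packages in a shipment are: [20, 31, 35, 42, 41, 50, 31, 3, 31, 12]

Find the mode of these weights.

31

Step 1: Count the frequency of each value:
  3: appears 1 time(s)
  12: appears 1 time(s)
  20: appears 1 time(s)
  31: appears 3 time(s)
  35: appears 1 time(s)
  41: appears 1 time(s)
  42: appears 1 time(s)
  50: appears 1 time(s)
Step 2: The value 31 appears most frequently (3 times).
Step 3: Mode = 31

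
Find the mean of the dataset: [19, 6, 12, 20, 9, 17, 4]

12.4286

Step 1: Sum all values: 19 + 6 + 12 + 20 + 9 + 17 + 4 = 87
Step 2: Count the number of values: n = 7
Step 3: Mean = sum / n = 87 / 7 = 12.4286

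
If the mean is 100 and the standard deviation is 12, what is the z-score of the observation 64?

-3

Step 1: Recall the z-score formula: z = (x - mu) / sigma
Step 2: Substitute values: z = (64 - 100) / 12
Step 3: z = -36 / 12 = -3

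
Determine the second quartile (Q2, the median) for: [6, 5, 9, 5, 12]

6

Step 1: Sort the data: [5, 5, 6, 9, 12]
Step 2: n = 5
Step 3: Q2 is the median. Since n is odd, it is the middle value at position 3: 6
Step 4: Q2 = 6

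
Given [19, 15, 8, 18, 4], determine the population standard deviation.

5.8447

Step 1: Compute the mean: 12.8
Step 2: Sum of squared deviations from the mean: 170.8
Step 3: Population variance = 170.8 / 5 = 34.16
Step 4: Standard deviation = sqrt(34.16) = 5.8447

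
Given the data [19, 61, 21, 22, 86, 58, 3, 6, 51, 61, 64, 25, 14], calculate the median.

25

Step 1: Sort the data in ascending order: [3, 6, 14, 19, 21, 22, 25, 51, 58, 61, 61, 64, 86]
Step 2: The number of values is n = 13.
Step 3: Since n is odd, the median is the middle value at position 7: 25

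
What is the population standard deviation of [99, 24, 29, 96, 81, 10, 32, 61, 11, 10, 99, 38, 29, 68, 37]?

31.8276

Step 1: Compute the mean: 48.2667
Step 2: Sum of squared deviations from the mean: 15194.9333
Step 3: Population variance = 15194.9333 / 15 = 1012.9956
Step 4: Standard deviation = sqrt(1012.9956) = 31.8276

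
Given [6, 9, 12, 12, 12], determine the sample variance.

7.2

Step 1: Compute the mean: (6 + 9 + 12 + 12 + 12) / 5 = 10.2
Step 2: Compute squared deviations from the mean:
  (6 - 10.2)^2 = 17.64
  (9 - 10.2)^2 = 1.44
  (12 - 10.2)^2 = 3.24
  (12 - 10.2)^2 = 3.24
  (12 - 10.2)^2 = 3.24
Step 3: Sum of squared deviations = 28.8
Step 4: Sample variance = 28.8 / 4 = 7.2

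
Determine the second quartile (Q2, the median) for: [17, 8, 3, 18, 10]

10

Step 1: Sort the data: [3, 8, 10, 17, 18]
Step 2: n = 5
Step 3: Q2 is the median. Since n is odd, it is the middle value at position 3: 10
Step 4: Q2 = 10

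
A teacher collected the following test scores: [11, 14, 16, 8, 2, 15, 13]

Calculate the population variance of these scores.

20.4898

Step 1: Compute the mean: (11 + 14 + 16 + 8 + 2 + 15 + 13) / 7 = 11.2857
Step 2: Compute squared deviations from the mean:
  (11 - 11.2857)^2 = 0.0816
  (14 - 11.2857)^2 = 7.3673
  (16 - 11.2857)^2 = 22.2245
  (8 - 11.2857)^2 = 10.7959
  (2 - 11.2857)^2 = 86.2245
  (15 - 11.2857)^2 = 13.7959
  (13 - 11.2857)^2 = 2.9388
Step 3: Sum of squared deviations = 143.4286
Step 4: Population variance = 143.4286 / 7 = 20.4898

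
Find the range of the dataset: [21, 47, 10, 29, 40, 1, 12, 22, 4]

46

Step 1: Identify the maximum value: max = 47
Step 2: Identify the minimum value: min = 1
Step 3: Range = max - min = 47 - 1 = 46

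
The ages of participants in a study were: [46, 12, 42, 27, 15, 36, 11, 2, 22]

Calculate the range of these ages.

44

Step 1: Identify the maximum value: max = 46
Step 2: Identify the minimum value: min = 2
Step 3: Range = max - min = 46 - 2 = 44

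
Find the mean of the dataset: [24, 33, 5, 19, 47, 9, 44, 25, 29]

26.1111

Step 1: Sum all values: 24 + 33 + 5 + 19 + 47 + 9 + 44 + 25 + 29 = 235
Step 2: Count the number of values: n = 9
Step 3: Mean = sum / n = 235 / 9 = 26.1111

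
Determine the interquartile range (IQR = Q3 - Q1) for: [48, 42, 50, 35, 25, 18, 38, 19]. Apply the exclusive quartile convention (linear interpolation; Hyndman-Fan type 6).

26

Step 1: Sort the data: [18, 19, 25, 35, 38, 42, 48, 50]
Step 2: n = 8
Step 3: Using the exclusive quartile method:
  Q1 = 20.5
  Q2 (median) = 36.5
  Q3 = 46.5
  IQR = Q3 - Q1 = 46.5 - 20.5 = 26
Step 4: IQR = 26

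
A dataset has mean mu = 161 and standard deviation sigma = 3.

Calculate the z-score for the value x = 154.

-2.3333

Step 1: Recall the z-score formula: z = (x - mu) / sigma
Step 2: Substitute values: z = (154 - 161) / 3
Step 3: z = -7 / 3 = -2.3333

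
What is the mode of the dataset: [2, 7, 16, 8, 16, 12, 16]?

16

Step 1: Count the frequency of each value:
  2: appears 1 time(s)
  7: appears 1 time(s)
  8: appears 1 time(s)
  12: appears 1 time(s)
  16: appears 3 time(s)
Step 2: The value 16 appears most frequently (3 times).
Step 3: Mode = 16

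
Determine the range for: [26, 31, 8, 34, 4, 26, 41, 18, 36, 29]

37

Step 1: Identify the maximum value: max = 41
Step 2: Identify the minimum value: min = 4
Step 3: Range = max - min = 41 - 4 = 37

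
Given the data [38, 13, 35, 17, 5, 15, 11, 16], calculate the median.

15.5

Step 1: Sort the data in ascending order: [5, 11, 13, 15, 16, 17, 35, 38]
Step 2: The number of values is n = 8.
Step 3: Since n is even, the median is the average of positions 4 and 5:
  Median = (15 + 16) / 2 = 15.5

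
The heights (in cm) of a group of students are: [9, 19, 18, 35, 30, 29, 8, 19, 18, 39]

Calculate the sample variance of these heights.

109.3778

Step 1: Compute the mean: (9 + 19 + 18 + 35 + 30 + 29 + 8 + 19 + 18 + 39) / 10 = 22.4
Step 2: Compute squared deviations from the mean:
  (9 - 22.4)^2 = 179.56
  (19 - 22.4)^2 = 11.56
  (18 - 22.4)^2 = 19.36
  (35 - 22.4)^2 = 158.76
  (30 - 22.4)^2 = 57.76
  (29 - 22.4)^2 = 43.56
  (8 - 22.4)^2 = 207.36
  (19 - 22.4)^2 = 11.56
  (18 - 22.4)^2 = 19.36
  (39 - 22.4)^2 = 275.56
Step 3: Sum of squared deviations = 984.4
Step 4: Sample variance = 984.4 / 9 = 109.3778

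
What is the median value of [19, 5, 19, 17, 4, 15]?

16

Step 1: Sort the data in ascending order: [4, 5, 15, 17, 19, 19]
Step 2: The number of values is n = 6.
Step 3: Since n is even, the median is the average of positions 3 and 4:
  Median = (15 + 17) / 2 = 16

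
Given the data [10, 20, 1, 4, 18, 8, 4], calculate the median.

8

Step 1: Sort the data in ascending order: [1, 4, 4, 8, 10, 18, 20]
Step 2: The number of values is n = 7.
Step 3: Since n is odd, the median is the middle value at position 4: 8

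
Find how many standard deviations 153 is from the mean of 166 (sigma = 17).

-0.7647

Step 1: Recall the z-score formula: z = (x - mu) / sigma
Step 2: Substitute values: z = (153 - 166) / 17
Step 3: z = -13 / 17 = -0.7647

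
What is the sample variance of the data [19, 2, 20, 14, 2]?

78.8

Step 1: Compute the mean: (19 + 2 + 20 + 14 + 2) / 5 = 11.4
Step 2: Compute squared deviations from the mean:
  (19 - 11.4)^2 = 57.76
  (2 - 11.4)^2 = 88.36
  (20 - 11.4)^2 = 73.96
  (14 - 11.4)^2 = 6.76
  (2 - 11.4)^2 = 88.36
Step 3: Sum of squared deviations = 315.2
Step 4: Sample variance = 315.2 / 4 = 78.8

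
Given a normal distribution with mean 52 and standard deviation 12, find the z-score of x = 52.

0

Step 1: Recall the z-score formula: z = (x - mu) / sigma
Step 2: Substitute values: z = (52 - 52) / 12
Step 3: z = 0 / 12 = 0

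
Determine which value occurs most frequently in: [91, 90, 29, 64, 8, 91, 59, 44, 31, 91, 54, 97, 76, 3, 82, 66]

91

Step 1: Count the frequency of each value:
  3: appears 1 time(s)
  8: appears 1 time(s)
  29: appears 1 time(s)
  31: appears 1 time(s)
  44: appears 1 time(s)
  54: appears 1 time(s)
  59: appears 1 time(s)
  64: appears 1 time(s)
  66: appears 1 time(s)
  76: appears 1 time(s)
  82: appears 1 time(s)
  90: appears 1 time(s)
  91: appears 3 time(s)
  97: appears 1 time(s)
Step 2: The value 91 appears most frequently (3 times).
Step 3: Mode = 91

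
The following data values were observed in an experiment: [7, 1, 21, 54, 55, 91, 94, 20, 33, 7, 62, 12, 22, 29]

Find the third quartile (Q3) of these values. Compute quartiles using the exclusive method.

56.75

Step 1: Sort the data: [1, 7, 7, 12, 20, 21, 22, 29, 33, 54, 55, 62, 91, 94]
Step 2: n = 14
Step 3: Using the exclusive quartile method:
  Q1 = 10.75
  Q2 (median) = 25.5
  Q3 = 56.75
  IQR = Q3 - Q1 = 56.75 - 10.75 = 46
Step 4: Q3 = 56.75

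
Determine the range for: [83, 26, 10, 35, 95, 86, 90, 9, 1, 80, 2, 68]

94

Step 1: Identify the maximum value: max = 95
Step 2: Identify the minimum value: min = 1
Step 3: Range = max - min = 95 - 1 = 94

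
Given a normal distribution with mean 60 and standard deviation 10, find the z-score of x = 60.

0

Step 1: Recall the z-score formula: z = (x - mu) / sigma
Step 2: Substitute values: z = (60 - 60) / 10
Step 3: z = 0 / 10 = 0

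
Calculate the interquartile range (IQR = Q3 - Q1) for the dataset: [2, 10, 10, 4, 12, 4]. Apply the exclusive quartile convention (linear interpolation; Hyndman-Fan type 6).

7

Step 1: Sort the data: [2, 4, 4, 10, 10, 12]
Step 2: n = 6
Step 3: Using the exclusive quartile method:
  Q1 = 3.5
  Q2 (median) = 7
  Q3 = 10.5
  IQR = Q3 - Q1 = 10.5 - 3.5 = 7
Step 4: IQR = 7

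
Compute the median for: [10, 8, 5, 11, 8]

8

Step 1: Sort the data in ascending order: [5, 8, 8, 10, 11]
Step 2: The number of values is n = 5.
Step 3: Since n is odd, the median is the middle value at position 3: 8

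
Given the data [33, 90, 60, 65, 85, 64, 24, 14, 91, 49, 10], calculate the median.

60

Step 1: Sort the data in ascending order: [10, 14, 24, 33, 49, 60, 64, 65, 85, 90, 91]
Step 2: The number of values is n = 11.
Step 3: Since n is odd, the median is the middle value at position 6: 60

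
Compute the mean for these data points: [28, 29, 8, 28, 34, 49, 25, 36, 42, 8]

28.7

Step 1: Sum all values: 28 + 29 + 8 + 28 + 34 + 49 + 25 + 36 + 42 + 8 = 287
Step 2: Count the number of values: n = 10
Step 3: Mean = sum / n = 287 / 10 = 28.7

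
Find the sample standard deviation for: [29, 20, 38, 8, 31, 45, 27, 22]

11.3263

Step 1: Compute the mean: 27.5
Step 2: Sum of squared deviations from the mean: 898
Step 3: Sample variance = 898 / 7 = 128.2857
Step 4: Standard deviation = sqrt(128.2857) = 11.3263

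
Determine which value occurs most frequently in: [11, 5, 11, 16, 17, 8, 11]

11

Step 1: Count the frequency of each value:
  5: appears 1 time(s)
  8: appears 1 time(s)
  11: appears 3 time(s)
  16: appears 1 time(s)
  17: appears 1 time(s)
Step 2: The value 11 appears most frequently (3 times).
Step 3: Mode = 11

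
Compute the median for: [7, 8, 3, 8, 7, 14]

7.5

Step 1: Sort the data in ascending order: [3, 7, 7, 8, 8, 14]
Step 2: The number of values is n = 6.
Step 3: Since n is even, the median is the average of positions 3 and 4:
  Median = (7 + 8) / 2 = 7.5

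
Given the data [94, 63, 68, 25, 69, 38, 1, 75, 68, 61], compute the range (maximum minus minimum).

93

Step 1: Identify the maximum value: max = 94
Step 2: Identify the minimum value: min = 1
Step 3: Range = max - min = 94 - 1 = 93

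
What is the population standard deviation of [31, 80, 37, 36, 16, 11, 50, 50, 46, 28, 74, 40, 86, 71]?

22.4845

Step 1: Compute the mean: 46.8571
Step 2: Sum of squared deviations from the mean: 7077.7143
Step 3: Population variance = 7077.7143 / 14 = 505.551
Step 4: Standard deviation = sqrt(505.551) = 22.4845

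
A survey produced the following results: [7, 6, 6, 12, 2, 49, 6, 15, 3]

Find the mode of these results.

6

Step 1: Count the frequency of each value:
  2: appears 1 time(s)
  3: appears 1 time(s)
  6: appears 3 time(s)
  7: appears 1 time(s)
  12: appears 1 time(s)
  15: appears 1 time(s)
  49: appears 1 time(s)
Step 2: The value 6 appears most frequently (3 times).
Step 3: Mode = 6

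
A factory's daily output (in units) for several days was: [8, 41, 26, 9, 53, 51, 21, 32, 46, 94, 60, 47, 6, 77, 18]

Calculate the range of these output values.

88

Step 1: Identify the maximum value: max = 94
Step 2: Identify the minimum value: min = 6
Step 3: Range = max - min = 94 - 6 = 88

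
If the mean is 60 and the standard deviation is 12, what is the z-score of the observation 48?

-1

Step 1: Recall the z-score formula: z = (x - mu) / sigma
Step 2: Substitute values: z = (48 - 60) / 12
Step 3: z = -12 / 12 = -1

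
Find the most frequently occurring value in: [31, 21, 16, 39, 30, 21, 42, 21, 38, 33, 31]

21

Step 1: Count the frequency of each value:
  16: appears 1 time(s)
  21: appears 3 time(s)
  30: appears 1 time(s)
  31: appears 2 time(s)
  33: appears 1 time(s)
  38: appears 1 time(s)
  39: appears 1 time(s)
  42: appears 1 time(s)
Step 2: The value 21 appears most frequently (3 times).
Step 3: Mode = 21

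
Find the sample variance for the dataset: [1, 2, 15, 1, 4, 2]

29.3667

Step 1: Compute the mean: (1 + 2 + 15 + 1 + 4 + 2) / 6 = 4.1667
Step 2: Compute squared deviations from the mean:
  (1 - 4.1667)^2 = 10.0278
  (2 - 4.1667)^2 = 4.6944
  (15 - 4.1667)^2 = 117.3611
  (1 - 4.1667)^2 = 10.0278
  (4 - 4.1667)^2 = 0.0278
  (2 - 4.1667)^2 = 4.6944
Step 3: Sum of squared deviations = 146.8333
Step 4: Sample variance = 146.8333 / 5 = 29.3667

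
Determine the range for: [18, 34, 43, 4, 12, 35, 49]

45

Step 1: Identify the maximum value: max = 49
Step 2: Identify the minimum value: min = 4
Step 3: Range = max - min = 49 - 4 = 45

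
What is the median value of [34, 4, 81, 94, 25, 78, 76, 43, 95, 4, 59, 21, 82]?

59

Step 1: Sort the data in ascending order: [4, 4, 21, 25, 34, 43, 59, 76, 78, 81, 82, 94, 95]
Step 2: The number of values is n = 13.
Step 3: Since n is odd, the median is the middle value at position 7: 59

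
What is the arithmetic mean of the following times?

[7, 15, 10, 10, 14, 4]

10

Step 1: Sum all values: 7 + 15 + 10 + 10 + 14 + 4 = 60
Step 2: Count the number of values: n = 6
Step 3: Mean = sum / n = 60 / 6 = 10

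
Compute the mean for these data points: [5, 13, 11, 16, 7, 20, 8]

11.4286

Step 1: Sum all values: 5 + 13 + 11 + 16 + 7 + 20 + 8 = 80
Step 2: Count the number of values: n = 7
Step 3: Mean = sum / n = 80 / 7 = 11.4286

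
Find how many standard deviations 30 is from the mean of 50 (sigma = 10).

-2

Step 1: Recall the z-score formula: z = (x - mu) / sigma
Step 2: Substitute values: z = (30 - 50) / 10
Step 3: z = -20 / 10 = -2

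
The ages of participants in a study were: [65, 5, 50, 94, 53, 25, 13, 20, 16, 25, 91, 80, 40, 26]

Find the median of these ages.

33

Step 1: Sort the data in ascending order: [5, 13, 16, 20, 25, 25, 26, 40, 50, 53, 65, 80, 91, 94]
Step 2: The number of values is n = 14.
Step 3: Since n is even, the median is the average of positions 7 and 8:
  Median = (26 + 40) / 2 = 33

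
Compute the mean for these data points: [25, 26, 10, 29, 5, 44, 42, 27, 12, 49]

26.9

Step 1: Sum all values: 25 + 26 + 10 + 29 + 5 + 44 + 42 + 27 + 12 + 49 = 269
Step 2: Count the number of values: n = 10
Step 3: Mean = sum / n = 269 / 10 = 26.9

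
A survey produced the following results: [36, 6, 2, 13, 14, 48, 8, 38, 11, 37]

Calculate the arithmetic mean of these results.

21.3

Step 1: Sum all values: 36 + 6 + 2 + 13 + 14 + 48 + 8 + 38 + 11 + 37 = 213
Step 2: Count the number of values: n = 10
Step 3: Mean = sum / n = 213 / 10 = 21.3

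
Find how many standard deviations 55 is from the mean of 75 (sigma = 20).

-1

Step 1: Recall the z-score formula: z = (x - mu) / sigma
Step 2: Substitute values: z = (55 - 75) / 20
Step 3: z = -20 / 20 = -1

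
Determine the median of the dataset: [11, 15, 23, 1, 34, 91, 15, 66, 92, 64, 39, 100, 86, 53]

46

Step 1: Sort the data in ascending order: [1, 11, 15, 15, 23, 34, 39, 53, 64, 66, 86, 91, 92, 100]
Step 2: The number of values is n = 14.
Step 3: Since n is even, the median is the average of positions 7 and 8:
  Median = (39 + 53) / 2 = 46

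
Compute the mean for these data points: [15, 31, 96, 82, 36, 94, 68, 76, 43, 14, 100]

59.5455

Step 1: Sum all values: 15 + 31 + 96 + 82 + 36 + 94 + 68 + 76 + 43 + 14 + 100 = 655
Step 2: Count the number of values: n = 11
Step 3: Mean = sum / n = 655 / 11 = 59.5455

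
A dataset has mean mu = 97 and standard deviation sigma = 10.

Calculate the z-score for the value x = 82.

-1.5

Step 1: Recall the z-score formula: z = (x - mu) / sigma
Step 2: Substitute values: z = (82 - 97) / 10
Step 3: z = -15 / 10 = -1.5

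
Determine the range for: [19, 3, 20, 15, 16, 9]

17

Step 1: Identify the maximum value: max = 20
Step 2: Identify the minimum value: min = 3
Step 3: Range = max - min = 20 - 3 = 17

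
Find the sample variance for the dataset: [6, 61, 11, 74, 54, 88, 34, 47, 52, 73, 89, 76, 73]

711.859

Step 1: Compute the mean: (6 + 61 + 11 + 74 + 54 + 88 + 34 + 47 + 52 + 73 + 89 + 76 + 73) / 13 = 56.7692
Step 2: Compute squared deviations from the mean:
  (6 - 56.7692)^2 = 2577.5148
  (61 - 56.7692)^2 = 17.8994
  (11 - 56.7692)^2 = 2094.8225
  (74 - 56.7692)^2 = 296.8994
  (54 - 56.7692)^2 = 7.6686
  (88 - 56.7692)^2 = 975.3609
  (34 - 56.7692)^2 = 518.4379
  (47 - 56.7692)^2 = 95.4379
  (52 - 56.7692)^2 = 22.7456
  (73 - 56.7692)^2 = 263.4379
  (89 - 56.7692)^2 = 1038.8225
  (76 - 56.7692)^2 = 369.8225
  (73 - 56.7692)^2 = 263.4379
Step 3: Sum of squared deviations = 8542.3077
Step 4: Sample variance = 8542.3077 / 12 = 711.859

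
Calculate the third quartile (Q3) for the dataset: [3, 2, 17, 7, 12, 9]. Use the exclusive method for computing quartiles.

13.25

Step 1: Sort the data: [2, 3, 7, 9, 12, 17]
Step 2: n = 6
Step 3: Using the exclusive quartile method:
  Q1 = 2.75
  Q2 (median) = 8
  Q3 = 13.25
  IQR = Q3 - Q1 = 13.25 - 2.75 = 10.5
Step 4: Q3 = 13.25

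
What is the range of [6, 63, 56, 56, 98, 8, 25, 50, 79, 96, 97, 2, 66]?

96

Step 1: Identify the maximum value: max = 98
Step 2: Identify the minimum value: min = 2
Step 3: Range = max - min = 98 - 2 = 96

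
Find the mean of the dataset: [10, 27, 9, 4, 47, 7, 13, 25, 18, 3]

16.3

Step 1: Sum all values: 10 + 27 + 9 + 4 + 47 + 7 + 13 + 25 + 18 + 3 = 163
Step 2: Count the number of values: n = 10
Step 3: Mean = sum / n = 163 / 10 = 16.3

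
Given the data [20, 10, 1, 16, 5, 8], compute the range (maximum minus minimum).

19

Step 1: Identify the maximum value: max = 20
Step 2: Identify the minimum value: min = 1
Step 3: Range = max - min = 20 - 1 = 19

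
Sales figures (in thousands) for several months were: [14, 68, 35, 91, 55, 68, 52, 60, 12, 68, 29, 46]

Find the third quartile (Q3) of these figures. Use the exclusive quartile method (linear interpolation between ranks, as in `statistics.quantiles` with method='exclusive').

68

Step 1: Sort the data: [12, 14, 29, 35, 46, 52, 55, 60, 68, 68, 68, 91]
Step 2: n = 12
Step 3: Using the exclusive quartile method:
  Q1 = 30.5
  Q2 (median) = 53.5
  Q3 = 68
  IQR = Q3 - Q1 = 68 - 30.5 = 37.5
Step 4: Q3 = 68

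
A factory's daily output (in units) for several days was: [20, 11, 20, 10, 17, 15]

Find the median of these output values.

16

Step 1: Sort the data in ascending order: [10, 11, 15, 17, 20, 20]
Step 2: The number of values is n = 6.
Step 3: Since n is even, the median is the average of positions 3 and 4:
  Median = (15 + 17) / 2 = 16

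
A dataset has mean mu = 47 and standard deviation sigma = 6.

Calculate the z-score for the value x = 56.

1.5

Step 1: Recall the z-score formula: z = (x - mu) / sigma
Step 2: Substitute values: z = (56 - 47) / 6
Step 3: z = 9 / 6 = 1.5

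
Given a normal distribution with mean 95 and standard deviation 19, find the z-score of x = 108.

0.6842

Step 1: Recall the z-score formula: z = (x - mu) / sigma
Step 2: Substitute values: z = (108 - 95) / 19
Step 3: z = 13 / 19 = 0.6842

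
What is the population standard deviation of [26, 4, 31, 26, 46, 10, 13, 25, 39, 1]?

14.0602

Step 1: Compute the mean: 22.1
Step 2: Sum of squared deviations from the mean: 1976.9
Step 3: Population variance = 1976.9 / 10 = 197.69
Step 4: Standard deviation = sqrt(197.69) = 14.0602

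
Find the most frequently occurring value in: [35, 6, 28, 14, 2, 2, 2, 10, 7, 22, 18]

2

Step 1: Count the frequency of each value:
  2: appears 3 time(s)
  6: appears 1 time(s)
  7: appears 1 time(s)
  10: appears 1 time(s)
  14: appears 1 time(s)
  18: appears 1 time(s)
  22: appears 1 time(s)
  28: appears 1 time(s)
  35: appears 1 time(s)
Step 2: The value 2 appears most frequently (3 times).
Step 3: Mode = 2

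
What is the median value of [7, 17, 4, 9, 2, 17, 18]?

9

Step 1: Sort the data in ascending order: [2, 4, 7, 9, 17, 17, 18]
Step 2: The number of values is n = 7.
Step 3: Since n is odd, the median is the middle value at position 4: 9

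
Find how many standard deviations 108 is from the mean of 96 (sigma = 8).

1.5

Step 1: Recall the z-score formula: z = (x - mu) / sigma
Step 2: Substitute values: z = (108 - 96) / 8
Step 3: z = 12 / 8 = 1.5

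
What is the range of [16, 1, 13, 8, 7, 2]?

15

Step 1: Identify the maximum value: max = 16
Step 2: Identify the minimum value: min = 1
Step 3: Range = max - min = 16 - 1 = 15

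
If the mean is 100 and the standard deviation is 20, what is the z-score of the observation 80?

-1

Step 1: Recall the z-score formula: z = (x - mu) / sigma
Step 2: Substitute values: z = (80 - 100) / 20
Step 3: z = -20 / 20 = -1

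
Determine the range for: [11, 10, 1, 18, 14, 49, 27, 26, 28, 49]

48

Step 1: Identify the maximum value: max = 49
Step 2: Identify the minimum value: min = 1
Step 3: Range = max - min = 49 - 1 = 48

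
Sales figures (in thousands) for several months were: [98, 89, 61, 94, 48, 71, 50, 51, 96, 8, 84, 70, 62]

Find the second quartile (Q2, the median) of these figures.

70

Step 1: Sort the data: [8, 48, 50, 51, 61, 62, 70, 71, 84, 89, 94, 96, 98]
Step 2: n = 13
Step 3: Q2 is the median. Since n is odd, it is the middle value at position 7: 70
Step 4: Q2 = 70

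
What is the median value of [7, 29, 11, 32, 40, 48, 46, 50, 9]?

32

Step 1: Sort the data in ascending order: [7, 9, 11, 29, 32, 40, 46, 48, 50]
Step 2: The number of values is n = 9.
Step 3: Since n is odd, the median is the middle value at position 5: 32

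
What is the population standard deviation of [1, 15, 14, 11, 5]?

5.3814

Step 1: Compute the mean: 9.2
Step 2: Sum of squared deviations from the mean: 144.8
Step 3: Population variance = 144.8 / 5 = 28.96
Step 4: Standard deviation = sqrt(28.96) = 5.3814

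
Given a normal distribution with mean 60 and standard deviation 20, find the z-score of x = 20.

-2

Step 1: Recall the z-score formula: z = (x - mu) / sigma
Step 2: Substitute values: z = (20 - 60) / 20
Step 3: z = -40 / 20 = -2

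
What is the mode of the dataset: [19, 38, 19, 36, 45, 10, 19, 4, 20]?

19

Step 1: Count the frequency of each value:
  4: appears 1 time(s)
  10: appears 1 time(s)
  19: appears 3 time(s)
  20: appears 1 time(s)
  36: appears 1 time(s)
  38: appears 1 time(s)
  45: appears 1 time(s)
Step 2: The value 19 appears most frequently (3 times).
Step 3: Mode = 19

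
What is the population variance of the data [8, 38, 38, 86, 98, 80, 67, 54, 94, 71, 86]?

718.4298

Step 1: Compute the mean: (8 + 38 + 38 + 86 + 98 + 80 + 67 + 54 + 94 + 71 + 86) / 11 = 65.4545
Step 2: Compute squared deviations from the mean:
  (8 - 65.4545)^2 = 3301.0248
  (38 - 65.4545)^2 = 753.7521
  (38 - 65.4545)^2 = 753.7521
  (86 - 65.4545)^2 = 422.1157
  (98 - 65.4545)^2 = 1059.2066
  (80 - 65.4545)^2 = 211.5702
  (67 - 65.4545)^2 = 2.3884
  (54 - 65.4545)^2 = 131.2066
  (94 - 65.4545)^2 = 814.843
  (71 - 65.4545)^2 = 30.7521
  (86 - 65.4545)^2 = 422.1157
Step 3: Sum of squared deviations = 7902.7273
Step 4: Population variance = 7902.7273 / 11 = 718.4298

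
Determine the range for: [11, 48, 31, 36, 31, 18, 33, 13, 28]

37

Step 1: Identify the maximum value: max = 48
Step 2: Identify the minimum value: min = 11
Step 3: Range = max - min = 48 - 11 = 37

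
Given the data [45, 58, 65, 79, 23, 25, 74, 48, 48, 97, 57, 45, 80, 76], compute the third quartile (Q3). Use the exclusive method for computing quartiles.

76.75

Step 1: Sort the data: [23, 25, 45, 45, 48, 48, 57, 58, 65, 74, 76, 79, 80, 97]
Step 2: n = 14
Step 3: Using the exclusive quartile method:
  Q1 = 45
  Q2 (median) = 57.5
  Q3 = 76.75
  IQR = Q3 - Q1 = 76.75 - 45 = 31.75
Step 4: Q3 = 76.75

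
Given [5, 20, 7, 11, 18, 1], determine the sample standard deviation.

7.4744

Step 1: Compute the mean: 10.3333
Step 2: Sum of squared deviations from the mean: 279.3333
Step 3: Sample variance = 279.3333 / 5 = 55.8667
Step 4: Standard deviation = sqrt(55.8667) = 7.4744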